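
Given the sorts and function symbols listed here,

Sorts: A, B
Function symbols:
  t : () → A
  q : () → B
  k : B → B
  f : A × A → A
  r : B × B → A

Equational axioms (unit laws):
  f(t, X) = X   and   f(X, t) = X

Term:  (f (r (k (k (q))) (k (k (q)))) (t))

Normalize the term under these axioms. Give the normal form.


normal form = (r (k (k (q))) (k (k (q))))

1. (f (r (k (k (q))) (k (k (q)))) (t))  →  (r (k (k (q))) (k (k (q))))


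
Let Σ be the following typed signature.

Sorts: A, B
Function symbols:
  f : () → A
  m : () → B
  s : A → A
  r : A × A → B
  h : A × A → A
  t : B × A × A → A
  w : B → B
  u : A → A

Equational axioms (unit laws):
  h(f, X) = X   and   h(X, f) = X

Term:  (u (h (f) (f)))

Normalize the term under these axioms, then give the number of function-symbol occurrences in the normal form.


size = 2

1. (u (h (f) (f)))  →  (u (f))
normal form: (u (f))


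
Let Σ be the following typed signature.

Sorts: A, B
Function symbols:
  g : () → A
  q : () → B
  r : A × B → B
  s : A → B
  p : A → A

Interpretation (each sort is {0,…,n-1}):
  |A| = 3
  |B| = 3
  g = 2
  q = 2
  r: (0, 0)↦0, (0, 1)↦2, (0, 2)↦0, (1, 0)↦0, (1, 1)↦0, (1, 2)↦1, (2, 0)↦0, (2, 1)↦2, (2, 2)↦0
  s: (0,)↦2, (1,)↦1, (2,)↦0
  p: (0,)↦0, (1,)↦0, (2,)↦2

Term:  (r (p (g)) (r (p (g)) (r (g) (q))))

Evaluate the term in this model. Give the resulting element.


value = 0

  g = 2
  (p (g)) = p(2,) = 2
  g = 2
  (p (g)) = p(2,) = 2
  g = 2
  q = 2
  (r (g) (q)) = r(2, 2) = 0
  (r (p (g)) (r (g) (q))) = r(2, 0) = 0
  (r (p (g)) (r (p (g)) (r (g) (q)))) = r(2, 0) = 0


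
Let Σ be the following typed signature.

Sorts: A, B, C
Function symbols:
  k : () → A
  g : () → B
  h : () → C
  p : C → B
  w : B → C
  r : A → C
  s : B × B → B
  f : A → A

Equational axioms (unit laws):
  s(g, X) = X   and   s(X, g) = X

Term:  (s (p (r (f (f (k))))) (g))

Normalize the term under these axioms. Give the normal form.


normal form = (p (r (f (f (k)))))

1. (s (p (r (f (f (k))))) (g))  →  (p (r (f (f (k)))))


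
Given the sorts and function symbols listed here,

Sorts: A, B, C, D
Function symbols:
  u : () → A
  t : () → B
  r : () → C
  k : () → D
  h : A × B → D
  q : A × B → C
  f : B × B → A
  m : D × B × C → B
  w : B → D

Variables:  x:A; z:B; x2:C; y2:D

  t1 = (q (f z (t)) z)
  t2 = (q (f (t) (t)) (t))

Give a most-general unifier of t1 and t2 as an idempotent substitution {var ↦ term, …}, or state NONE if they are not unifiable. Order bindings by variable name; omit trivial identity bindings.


{z ↦ (t)}


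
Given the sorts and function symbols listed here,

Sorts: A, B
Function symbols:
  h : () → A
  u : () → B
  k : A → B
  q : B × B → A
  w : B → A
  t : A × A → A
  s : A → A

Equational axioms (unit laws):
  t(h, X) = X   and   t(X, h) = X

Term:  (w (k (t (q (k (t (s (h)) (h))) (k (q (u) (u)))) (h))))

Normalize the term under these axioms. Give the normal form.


normal form = (w (k (q (k (s (h))) (k (q (u) (u))))))

1. (w (k (t (q (k (t (s (h)) (h))) (k (q (u) (u)))) (h))))  →  (w (k (q (k (t (s (h)) (h))) (k (q (u) (u))))))
2. (w (k (q (k (t (s (h)) (h))) (k (q (u) (u))))))  →  (w (k (q (k (s (h))) (k (q (u) (u))))))


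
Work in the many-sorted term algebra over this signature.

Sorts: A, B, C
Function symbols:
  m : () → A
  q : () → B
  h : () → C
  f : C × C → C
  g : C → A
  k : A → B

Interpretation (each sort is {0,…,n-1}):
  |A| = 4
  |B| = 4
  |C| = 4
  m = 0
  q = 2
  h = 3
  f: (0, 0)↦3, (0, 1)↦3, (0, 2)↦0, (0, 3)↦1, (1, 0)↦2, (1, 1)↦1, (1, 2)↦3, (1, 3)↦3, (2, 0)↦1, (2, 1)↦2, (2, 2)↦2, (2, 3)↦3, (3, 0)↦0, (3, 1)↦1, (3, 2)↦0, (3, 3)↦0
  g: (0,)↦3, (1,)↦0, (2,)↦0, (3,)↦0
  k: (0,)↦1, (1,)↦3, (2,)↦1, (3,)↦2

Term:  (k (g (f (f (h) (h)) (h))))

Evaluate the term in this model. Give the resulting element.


  h = 3
  h = 3
  (f (h) (h)) = f(3, 3) = 0
  h = 3
  (f (f (h) (h)) (h)) = f(0, 3) = 1
  (g (f (f (h) (h)) (h))) = g(1,) = 0
  (k (g (f (f (h) (h)) (h)))) = k(0,) = 1

value = 1


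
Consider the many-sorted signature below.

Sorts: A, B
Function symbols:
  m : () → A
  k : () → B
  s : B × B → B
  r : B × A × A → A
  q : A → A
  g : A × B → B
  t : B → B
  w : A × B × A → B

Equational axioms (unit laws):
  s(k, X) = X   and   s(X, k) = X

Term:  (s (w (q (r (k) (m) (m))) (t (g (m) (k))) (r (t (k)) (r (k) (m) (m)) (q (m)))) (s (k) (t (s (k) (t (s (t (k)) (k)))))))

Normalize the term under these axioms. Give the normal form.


normal form = (s (w (q (r (k) (m) (m))) (t (g (m) (k))) (r (t (k)) (r (k) (m) (m)) (q (m)))) (t (t (t (k)))))

1. (s (w (q (r (k) (m) (m))) (t (g (m) (k))) (r (t (k)) (r (k) (m) (m)) (q (m)))) (s (k) (t (s (k) (t (s (t (k)) (k)))))))  →  (s (w (q (r (k) (m) (m))) (t (g (m) (k))) (r (t (k)) (r (k) (m) (m)) (q (m)))) (t (s (k) (t (s (t (k)) (k))))))
2. (s (w (q (r (k) (m) (m))) (t (g (m) (k))) (r (t (k)) (r (k) (m) (m)) (q (m)))) (t (s (k) (t (s (t (k)) (k))))))  →  (s (w (q (r (k) (m) (m))) (t (g (m) (k))) (r (t (k)) (r (k) (m) (m)) (q (m)))) (t (t (s (t (k)) (k)))))
3. (s (w (q (r (k) (m) (m))) (t (g (m) (k))) (r (t (k)) (r (k) (m) (m)) (q (m)))) (t (t (s (t (k)) (k)))))  →  (s (w (q (r (k) (m) (m))) (t (g (m) (k))) (r (t (k)) (r (k) (m) (m)) (q (m)))) (t (t (t (k)))))


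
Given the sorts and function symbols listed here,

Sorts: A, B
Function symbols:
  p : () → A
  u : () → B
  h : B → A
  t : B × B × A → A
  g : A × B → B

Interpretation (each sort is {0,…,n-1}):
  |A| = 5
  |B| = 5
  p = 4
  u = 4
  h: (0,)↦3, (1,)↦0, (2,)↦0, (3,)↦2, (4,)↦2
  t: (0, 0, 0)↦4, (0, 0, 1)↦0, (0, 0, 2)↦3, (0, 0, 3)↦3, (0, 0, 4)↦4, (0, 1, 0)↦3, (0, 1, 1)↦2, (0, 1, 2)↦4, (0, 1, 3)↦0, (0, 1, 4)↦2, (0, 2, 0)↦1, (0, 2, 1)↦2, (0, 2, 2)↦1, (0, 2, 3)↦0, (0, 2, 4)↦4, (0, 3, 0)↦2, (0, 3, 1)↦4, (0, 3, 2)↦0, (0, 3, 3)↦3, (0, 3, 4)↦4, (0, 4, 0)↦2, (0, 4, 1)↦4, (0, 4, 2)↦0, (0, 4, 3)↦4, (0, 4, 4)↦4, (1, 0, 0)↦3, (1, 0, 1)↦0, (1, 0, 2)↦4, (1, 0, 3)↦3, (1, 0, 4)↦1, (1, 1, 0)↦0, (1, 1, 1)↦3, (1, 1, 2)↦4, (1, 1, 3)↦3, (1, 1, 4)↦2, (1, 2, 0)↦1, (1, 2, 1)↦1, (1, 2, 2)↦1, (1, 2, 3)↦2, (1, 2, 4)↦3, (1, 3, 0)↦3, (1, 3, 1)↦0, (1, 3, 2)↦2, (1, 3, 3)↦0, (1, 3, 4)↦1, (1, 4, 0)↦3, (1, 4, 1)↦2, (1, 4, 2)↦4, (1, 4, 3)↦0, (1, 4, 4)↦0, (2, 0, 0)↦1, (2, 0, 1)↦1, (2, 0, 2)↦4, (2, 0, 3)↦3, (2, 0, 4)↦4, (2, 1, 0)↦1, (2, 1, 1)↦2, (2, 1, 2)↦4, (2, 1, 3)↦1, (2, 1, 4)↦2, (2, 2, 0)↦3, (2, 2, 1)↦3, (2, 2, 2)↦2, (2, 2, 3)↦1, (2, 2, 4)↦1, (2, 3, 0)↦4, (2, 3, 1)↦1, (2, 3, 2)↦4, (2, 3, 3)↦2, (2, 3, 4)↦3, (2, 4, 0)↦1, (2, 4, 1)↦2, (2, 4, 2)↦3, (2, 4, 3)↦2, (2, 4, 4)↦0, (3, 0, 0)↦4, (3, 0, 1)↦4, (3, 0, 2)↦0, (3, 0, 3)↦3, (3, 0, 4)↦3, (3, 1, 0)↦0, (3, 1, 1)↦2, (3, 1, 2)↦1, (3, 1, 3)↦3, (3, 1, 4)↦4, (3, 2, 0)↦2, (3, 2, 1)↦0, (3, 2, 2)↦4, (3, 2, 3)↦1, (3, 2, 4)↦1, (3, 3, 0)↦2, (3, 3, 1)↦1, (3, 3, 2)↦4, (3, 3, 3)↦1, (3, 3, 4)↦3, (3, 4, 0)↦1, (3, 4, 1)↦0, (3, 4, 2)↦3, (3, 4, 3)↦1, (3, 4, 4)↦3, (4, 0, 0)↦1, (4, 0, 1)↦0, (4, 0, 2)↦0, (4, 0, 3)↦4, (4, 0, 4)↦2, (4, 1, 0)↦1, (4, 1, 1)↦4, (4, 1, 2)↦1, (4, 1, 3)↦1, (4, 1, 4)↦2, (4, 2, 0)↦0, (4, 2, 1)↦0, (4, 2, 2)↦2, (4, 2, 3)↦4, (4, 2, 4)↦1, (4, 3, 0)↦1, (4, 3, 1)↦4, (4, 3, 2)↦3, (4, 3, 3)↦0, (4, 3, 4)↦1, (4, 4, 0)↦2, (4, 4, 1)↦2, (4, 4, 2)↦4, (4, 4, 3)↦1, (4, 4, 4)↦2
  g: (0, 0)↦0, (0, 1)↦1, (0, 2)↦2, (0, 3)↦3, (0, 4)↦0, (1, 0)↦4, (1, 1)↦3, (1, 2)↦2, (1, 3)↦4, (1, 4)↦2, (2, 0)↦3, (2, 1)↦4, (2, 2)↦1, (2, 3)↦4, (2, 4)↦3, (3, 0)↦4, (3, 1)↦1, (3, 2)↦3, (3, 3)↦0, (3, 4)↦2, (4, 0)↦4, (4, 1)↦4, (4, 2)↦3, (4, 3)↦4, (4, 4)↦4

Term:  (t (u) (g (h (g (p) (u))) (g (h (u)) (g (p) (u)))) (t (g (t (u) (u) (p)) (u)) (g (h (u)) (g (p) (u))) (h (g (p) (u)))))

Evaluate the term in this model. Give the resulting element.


  u = 4
  p = 4
  u = 4
  (g (p) (u)) = g(4, 4) = 4
  (h (g (p) (u))) = h(4,) = 2
  u = 4
  (h (u)) = h(4,) = 2
  p = 4
  u = 4
  (g (p) (u)) = g(4, 4) = 4
  (g (h (u)) (g (p) (u))) = g(2, 4) = 3
  (g (h (g (p) (u))) (g (h (u)) (g (p) (u)))) = g(2, 3) = 4
  u = 4
  u = 4
  p = 4
  (t (u) (u) (p)) = t(4, 4, 4) = 2
  u = 4
  (g (t (u) (u) (p)) (u)) = g(2, 4) = 3
  u = 4
  (h (u)) = h(4,) = 2
  p = 4
  u = 4
  (g (p) (u)) = g(4, 4) = 4
  (g (h (u)) (g (p) (u))) = g(2, 4) = 3
  p = 4
  u = 4
  (g (p) (u)) = g(4, 4) = 4
  (h (g (p) (u))) = h(4,) = 2
  (t (g (t (u) (u) (p)) (u)) (g (h (u)) (g (p) (u))) (h (g (p) (u)))) = t(3, 3, 2) = 4
  (t (u) (g (h (g (p) (u))) (g (h (u)) (g (p) (u)))) (t (g (t (u) (u) (p)) (u)) (g (h (u)) (g (p) (u))) (h (g (p) (u))))) = t(4, 4, 4) = 2

value = 2


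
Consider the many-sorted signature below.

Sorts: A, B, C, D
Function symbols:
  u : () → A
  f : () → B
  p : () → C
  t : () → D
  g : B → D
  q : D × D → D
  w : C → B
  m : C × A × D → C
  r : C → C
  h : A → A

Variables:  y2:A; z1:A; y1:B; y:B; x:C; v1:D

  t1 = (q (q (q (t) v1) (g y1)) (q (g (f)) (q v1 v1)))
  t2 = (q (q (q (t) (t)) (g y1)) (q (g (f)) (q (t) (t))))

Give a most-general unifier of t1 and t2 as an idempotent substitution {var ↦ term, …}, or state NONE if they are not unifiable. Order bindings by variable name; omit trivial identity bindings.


{v1 ↦ (t)}


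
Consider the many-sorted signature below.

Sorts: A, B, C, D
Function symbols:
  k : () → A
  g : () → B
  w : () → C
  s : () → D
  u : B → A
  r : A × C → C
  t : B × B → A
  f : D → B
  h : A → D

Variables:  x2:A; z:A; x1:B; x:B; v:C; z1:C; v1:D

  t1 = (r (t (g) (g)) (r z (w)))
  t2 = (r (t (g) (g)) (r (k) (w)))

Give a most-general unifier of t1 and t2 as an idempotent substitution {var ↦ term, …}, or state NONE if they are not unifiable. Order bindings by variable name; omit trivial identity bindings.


{z ↦ (k)}


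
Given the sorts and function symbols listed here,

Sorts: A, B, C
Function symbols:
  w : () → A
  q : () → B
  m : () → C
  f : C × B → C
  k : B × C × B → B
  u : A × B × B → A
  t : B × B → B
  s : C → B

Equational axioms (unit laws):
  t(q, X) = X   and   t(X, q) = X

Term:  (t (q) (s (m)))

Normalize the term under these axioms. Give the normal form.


normal form = (s (m))

1. (t (q) (s (m)))  →  (s (m))


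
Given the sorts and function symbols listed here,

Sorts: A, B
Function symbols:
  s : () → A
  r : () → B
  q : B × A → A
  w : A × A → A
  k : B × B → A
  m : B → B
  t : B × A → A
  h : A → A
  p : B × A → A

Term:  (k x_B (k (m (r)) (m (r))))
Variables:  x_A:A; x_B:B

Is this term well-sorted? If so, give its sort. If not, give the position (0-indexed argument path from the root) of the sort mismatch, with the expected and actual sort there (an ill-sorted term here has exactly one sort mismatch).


ill-sorted at position [1]: expected B, got A

  x_B : B
      (r) : B
    (m (r)) : B
      (r) : B
    (m (r)) : B
  (k (m (r)) (m (r))) : A
(k x_B (k (m (r)) (m (r)))) : ✗ arg 1 at [1] has sort A, expected B


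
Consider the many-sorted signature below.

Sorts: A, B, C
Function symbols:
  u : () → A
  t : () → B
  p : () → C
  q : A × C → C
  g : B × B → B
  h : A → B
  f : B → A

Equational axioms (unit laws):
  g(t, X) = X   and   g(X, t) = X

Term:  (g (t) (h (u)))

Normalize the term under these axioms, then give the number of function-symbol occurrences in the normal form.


size = 2

1. (g (t) (h (u)))  →  (h (u))
normal form: (h (u))


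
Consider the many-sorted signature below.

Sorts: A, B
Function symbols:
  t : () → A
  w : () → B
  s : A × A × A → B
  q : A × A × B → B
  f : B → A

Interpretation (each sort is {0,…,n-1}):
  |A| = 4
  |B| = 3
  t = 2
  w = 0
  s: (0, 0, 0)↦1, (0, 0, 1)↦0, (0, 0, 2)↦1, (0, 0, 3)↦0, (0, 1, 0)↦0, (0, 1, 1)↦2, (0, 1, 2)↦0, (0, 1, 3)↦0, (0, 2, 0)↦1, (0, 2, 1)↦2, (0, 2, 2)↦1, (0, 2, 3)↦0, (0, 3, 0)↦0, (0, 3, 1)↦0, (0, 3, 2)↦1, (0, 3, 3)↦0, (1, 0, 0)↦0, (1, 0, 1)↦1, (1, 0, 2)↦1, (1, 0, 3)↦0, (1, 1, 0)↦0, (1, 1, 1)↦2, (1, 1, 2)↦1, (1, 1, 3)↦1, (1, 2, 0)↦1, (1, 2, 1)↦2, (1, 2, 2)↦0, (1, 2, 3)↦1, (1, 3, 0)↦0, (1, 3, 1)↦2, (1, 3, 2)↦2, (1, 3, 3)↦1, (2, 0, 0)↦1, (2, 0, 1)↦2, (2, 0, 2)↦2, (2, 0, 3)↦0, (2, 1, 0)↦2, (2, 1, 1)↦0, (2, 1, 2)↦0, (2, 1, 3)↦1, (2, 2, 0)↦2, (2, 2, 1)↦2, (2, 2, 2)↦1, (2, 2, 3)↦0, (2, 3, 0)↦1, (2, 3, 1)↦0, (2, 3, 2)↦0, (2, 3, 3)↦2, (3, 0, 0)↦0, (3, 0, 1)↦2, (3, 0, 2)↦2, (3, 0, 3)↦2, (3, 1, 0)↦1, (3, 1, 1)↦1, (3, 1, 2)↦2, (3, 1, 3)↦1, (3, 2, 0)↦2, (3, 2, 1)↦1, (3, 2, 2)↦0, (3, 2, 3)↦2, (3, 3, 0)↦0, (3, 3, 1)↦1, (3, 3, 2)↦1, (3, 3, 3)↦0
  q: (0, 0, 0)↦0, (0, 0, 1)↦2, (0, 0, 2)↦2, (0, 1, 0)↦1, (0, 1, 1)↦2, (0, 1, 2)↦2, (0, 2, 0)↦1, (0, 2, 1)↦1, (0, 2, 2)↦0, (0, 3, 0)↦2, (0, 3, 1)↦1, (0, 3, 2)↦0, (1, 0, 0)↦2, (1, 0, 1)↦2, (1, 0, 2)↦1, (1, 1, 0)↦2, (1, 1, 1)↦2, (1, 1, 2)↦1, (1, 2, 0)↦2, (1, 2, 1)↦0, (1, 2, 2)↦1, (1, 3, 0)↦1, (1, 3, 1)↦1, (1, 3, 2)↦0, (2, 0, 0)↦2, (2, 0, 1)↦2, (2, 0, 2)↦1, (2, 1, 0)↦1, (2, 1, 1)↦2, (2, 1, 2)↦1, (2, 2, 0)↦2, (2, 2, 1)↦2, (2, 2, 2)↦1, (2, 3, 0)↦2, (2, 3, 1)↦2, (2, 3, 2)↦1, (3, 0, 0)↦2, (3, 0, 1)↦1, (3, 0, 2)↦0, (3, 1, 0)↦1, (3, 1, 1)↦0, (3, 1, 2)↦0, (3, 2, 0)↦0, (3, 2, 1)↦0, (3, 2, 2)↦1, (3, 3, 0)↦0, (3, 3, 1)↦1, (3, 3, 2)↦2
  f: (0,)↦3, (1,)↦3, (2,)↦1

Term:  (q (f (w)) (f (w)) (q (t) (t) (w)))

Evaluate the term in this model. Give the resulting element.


  w = 0
  (f (w)) = f(0,) = 3
  w = 0
  (f (w)) = f(0,) = 3
  t = 2
  t = 2
  w = 0
  (q (t) (t) (w)) = q(2, 2, 0) = 2
  (q (f (w)) (f (w)) (q (t) (t) (w))) = q(3, 3, 2) = 2

value = 2


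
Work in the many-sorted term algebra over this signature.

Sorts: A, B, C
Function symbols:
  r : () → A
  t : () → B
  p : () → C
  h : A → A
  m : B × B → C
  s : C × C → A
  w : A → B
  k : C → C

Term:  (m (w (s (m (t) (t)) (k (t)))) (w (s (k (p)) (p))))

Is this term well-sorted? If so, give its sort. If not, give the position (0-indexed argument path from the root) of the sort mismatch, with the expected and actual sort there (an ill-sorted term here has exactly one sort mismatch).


        (t) : B
        (t) : B
      (m (t) (t)) : C
        (t) : B
      (k (t)) : ✗ arg 0 at [0, 0, 1, 0] has sort B, expected C
        (p) : C
      (k (p)) : C
      (p) : C
    (s (k (p)) (p)) : A
  (w (s (k (p)) (p))) : B

ill-sorted at position [0, 0, 1, 0]: expected C, got B


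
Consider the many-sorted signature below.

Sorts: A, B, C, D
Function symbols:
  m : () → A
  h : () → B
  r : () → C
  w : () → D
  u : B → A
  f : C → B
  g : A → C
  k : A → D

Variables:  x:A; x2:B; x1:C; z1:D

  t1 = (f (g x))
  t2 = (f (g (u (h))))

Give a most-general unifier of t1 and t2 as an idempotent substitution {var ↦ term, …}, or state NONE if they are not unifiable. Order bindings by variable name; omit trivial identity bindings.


{x ↦ (u (h))}


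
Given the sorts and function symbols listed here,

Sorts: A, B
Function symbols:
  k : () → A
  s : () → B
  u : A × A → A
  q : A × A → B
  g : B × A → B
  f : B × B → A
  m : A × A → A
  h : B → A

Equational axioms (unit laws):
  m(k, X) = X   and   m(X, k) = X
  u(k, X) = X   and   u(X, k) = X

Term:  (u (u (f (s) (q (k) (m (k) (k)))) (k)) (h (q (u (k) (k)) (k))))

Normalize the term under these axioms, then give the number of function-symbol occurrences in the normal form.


1. (u (u (f (s) (q (k) (m (k) (k)))) (k)) (h (q (u (k) (k)) (k))))  →  (u (f (s) (q (k) (m (k) (k)))) (h (q (u (k) (k)) (k))))
2. (u (f (s) (q (k) (m (k) (k)))) (h (q (u (k) (k)) (k))))  →  (u (f (s) (q (k) (k))) (h (q (u (k) (k)) (k))))
3. (u (f (s) (q (k) (k))) (h (q (u (k) (k)) (k))))  →  (u (f (s) (q (k) (k))) (h (q (k) (k))))
normal form: (u (f (s) (q (k) (k))) (h (q (k) (k))))

size = 10


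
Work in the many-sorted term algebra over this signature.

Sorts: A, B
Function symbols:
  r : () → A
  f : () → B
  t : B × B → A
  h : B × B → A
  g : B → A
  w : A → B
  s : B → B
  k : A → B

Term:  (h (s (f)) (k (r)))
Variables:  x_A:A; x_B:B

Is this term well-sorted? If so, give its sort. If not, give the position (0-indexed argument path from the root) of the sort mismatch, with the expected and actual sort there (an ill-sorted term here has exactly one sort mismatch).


well-sorted; sort = A

    (f) : B
  (s (f)) : B
    (r) : A
  (k (r)) : B
(h (s (f)) (k (r))) : A


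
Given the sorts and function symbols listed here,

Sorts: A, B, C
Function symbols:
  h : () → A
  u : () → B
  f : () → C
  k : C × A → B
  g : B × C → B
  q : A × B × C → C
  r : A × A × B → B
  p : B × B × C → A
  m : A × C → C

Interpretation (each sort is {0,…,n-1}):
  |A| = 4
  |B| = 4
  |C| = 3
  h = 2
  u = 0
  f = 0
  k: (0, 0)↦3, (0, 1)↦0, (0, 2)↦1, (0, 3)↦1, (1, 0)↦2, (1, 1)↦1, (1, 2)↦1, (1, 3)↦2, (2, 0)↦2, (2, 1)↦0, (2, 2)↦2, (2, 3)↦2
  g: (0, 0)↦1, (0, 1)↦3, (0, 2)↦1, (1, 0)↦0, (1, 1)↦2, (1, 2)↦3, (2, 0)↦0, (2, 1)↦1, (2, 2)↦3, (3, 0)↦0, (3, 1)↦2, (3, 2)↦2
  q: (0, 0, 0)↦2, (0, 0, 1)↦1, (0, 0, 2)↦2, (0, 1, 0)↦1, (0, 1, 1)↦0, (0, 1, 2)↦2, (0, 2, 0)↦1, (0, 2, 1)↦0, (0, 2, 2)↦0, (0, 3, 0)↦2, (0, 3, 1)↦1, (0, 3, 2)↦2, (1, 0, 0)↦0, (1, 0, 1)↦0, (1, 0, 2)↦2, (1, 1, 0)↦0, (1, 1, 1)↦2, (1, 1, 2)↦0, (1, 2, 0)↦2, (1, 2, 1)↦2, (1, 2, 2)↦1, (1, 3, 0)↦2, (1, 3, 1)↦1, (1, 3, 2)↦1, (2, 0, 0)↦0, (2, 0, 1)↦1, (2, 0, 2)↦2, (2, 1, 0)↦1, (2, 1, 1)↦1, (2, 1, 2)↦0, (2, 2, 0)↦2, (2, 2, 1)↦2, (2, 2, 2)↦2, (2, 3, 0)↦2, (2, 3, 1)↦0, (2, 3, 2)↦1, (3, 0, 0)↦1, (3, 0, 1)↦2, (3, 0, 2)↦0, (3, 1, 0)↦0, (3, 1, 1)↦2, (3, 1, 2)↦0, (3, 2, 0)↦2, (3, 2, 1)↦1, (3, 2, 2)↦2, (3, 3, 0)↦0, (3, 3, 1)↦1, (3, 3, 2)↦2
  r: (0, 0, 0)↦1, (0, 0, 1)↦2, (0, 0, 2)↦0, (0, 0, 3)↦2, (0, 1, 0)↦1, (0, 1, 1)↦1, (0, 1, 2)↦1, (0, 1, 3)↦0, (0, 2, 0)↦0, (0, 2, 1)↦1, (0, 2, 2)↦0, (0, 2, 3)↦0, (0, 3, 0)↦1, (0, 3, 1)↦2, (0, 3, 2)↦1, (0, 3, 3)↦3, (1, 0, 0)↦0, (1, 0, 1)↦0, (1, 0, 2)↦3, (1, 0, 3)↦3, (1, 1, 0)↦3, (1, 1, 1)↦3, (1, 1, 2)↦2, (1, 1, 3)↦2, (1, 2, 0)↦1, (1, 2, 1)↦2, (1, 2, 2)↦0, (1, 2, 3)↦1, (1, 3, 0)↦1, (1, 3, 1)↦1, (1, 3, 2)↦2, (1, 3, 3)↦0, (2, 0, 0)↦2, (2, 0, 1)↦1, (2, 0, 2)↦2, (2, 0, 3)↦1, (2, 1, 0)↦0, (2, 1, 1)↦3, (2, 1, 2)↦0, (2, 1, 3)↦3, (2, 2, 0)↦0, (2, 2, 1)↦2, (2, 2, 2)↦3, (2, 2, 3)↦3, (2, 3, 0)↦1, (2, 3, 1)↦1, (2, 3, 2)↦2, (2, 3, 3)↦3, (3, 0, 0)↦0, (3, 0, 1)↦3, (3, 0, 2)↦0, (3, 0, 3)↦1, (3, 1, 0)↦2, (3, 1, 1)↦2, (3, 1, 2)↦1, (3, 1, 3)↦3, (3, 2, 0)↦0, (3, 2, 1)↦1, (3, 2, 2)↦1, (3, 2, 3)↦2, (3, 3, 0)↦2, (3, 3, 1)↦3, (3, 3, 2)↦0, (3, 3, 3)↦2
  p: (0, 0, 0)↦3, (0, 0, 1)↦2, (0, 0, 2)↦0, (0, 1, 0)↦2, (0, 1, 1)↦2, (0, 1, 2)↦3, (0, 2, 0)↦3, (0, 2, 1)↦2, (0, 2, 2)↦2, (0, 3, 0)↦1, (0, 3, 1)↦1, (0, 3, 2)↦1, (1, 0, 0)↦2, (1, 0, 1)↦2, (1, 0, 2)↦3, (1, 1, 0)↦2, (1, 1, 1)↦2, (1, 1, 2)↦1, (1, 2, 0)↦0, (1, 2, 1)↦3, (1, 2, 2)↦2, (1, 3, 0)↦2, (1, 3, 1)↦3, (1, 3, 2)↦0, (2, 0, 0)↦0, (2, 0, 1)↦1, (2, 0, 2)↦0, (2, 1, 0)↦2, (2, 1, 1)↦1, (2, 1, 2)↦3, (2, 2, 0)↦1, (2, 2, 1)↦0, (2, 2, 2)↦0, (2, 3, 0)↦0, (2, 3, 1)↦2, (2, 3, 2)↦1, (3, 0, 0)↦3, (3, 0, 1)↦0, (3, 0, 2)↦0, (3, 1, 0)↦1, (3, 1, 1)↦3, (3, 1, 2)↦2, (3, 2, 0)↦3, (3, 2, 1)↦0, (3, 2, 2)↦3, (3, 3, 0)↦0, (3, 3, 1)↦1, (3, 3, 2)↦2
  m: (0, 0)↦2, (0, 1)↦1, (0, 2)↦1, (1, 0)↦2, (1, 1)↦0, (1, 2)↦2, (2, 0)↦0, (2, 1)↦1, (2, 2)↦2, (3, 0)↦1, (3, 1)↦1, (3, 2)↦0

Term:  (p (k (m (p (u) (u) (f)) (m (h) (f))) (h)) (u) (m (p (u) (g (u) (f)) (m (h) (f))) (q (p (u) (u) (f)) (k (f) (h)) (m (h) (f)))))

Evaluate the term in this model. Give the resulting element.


value = 2

  u = 0
  u = 0
  f = 0
  (p (u) (u) (f)) = p(0, 0, 0) = 3
  h = 2
  f = 0
  (m (h) (f)) = m(2, 0) = 0
  (m (p (u) (u) (f)) (m (h) (f))) = m(3, 0) = 1
  h = 2
  (k (m (p (u) (u) (f)) (m (h) (f))) (h)) = k(1, 2) = 1
  u = 0
  u = 0
  u = 0
  f = 0
  (g (u) (f)) = g(0, 0) = 1
  h = 2
  f = 0
  (m (h) (f)) = m(2, 0) = 0
  (p (u) (g (u) (f)) (m (h) (f))) = p(0, 1, 0) = 2
  u = 0
  u = 0
  f = 0
  (p (u) (u) (f)) = p(0, 0, 0) = 3
  f = 0
  h = 2
  (k (f) (h)) = k(0, 2) = 1
  h = 2
  f = 0
  (m (h) (f)) = m(2, 0) = 0
  (q (p (u) (u) (f)) (k (f) (h)) (m (h) (f))) = q(3, 1, 0) = 0
  (m (p (u) (g (u) (f)) (m (h) (f))) (q (p (u) (u) (f)) (k (f) (h)) (m (h) (f)))) = m(2, 0) = 0
  (p (k (m (p (u) (u) (f)) (m (h) (f))) (h)) (u) (m (p (u) (g (u) (f)) (m (h) (f))) (q (p (u) (u) (f)) (k (f) (h)) (m (h) (f))))) = p(1, 0, 0) = 2


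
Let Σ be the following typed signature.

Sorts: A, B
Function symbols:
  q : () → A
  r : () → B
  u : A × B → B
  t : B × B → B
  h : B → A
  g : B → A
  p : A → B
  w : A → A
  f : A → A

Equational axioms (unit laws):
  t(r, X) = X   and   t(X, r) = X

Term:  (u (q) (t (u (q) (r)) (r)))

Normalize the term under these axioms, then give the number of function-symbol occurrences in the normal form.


size = 5

1. (u (q) (t (u (q) (r)) (r)))  →  (u (q) (u (q) (r)))
normal form: (u (q) (u (q) (r)))


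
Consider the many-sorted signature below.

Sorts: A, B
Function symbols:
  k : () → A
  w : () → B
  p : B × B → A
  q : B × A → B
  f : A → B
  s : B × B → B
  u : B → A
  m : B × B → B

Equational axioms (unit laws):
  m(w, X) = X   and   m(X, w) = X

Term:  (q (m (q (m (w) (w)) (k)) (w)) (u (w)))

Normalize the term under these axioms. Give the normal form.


1. (q (m (q (m (w) (w)) (k)) (w)) (u (w)))  →  (q (q (m (w) (w)) (k)) (u (w)))
2. (q (q (m (w) (w)) (k)) (u (w)))  →  (q (q (w) (k)) (u (w)))

normal form = (q (q (w) (k)) (u (w)))


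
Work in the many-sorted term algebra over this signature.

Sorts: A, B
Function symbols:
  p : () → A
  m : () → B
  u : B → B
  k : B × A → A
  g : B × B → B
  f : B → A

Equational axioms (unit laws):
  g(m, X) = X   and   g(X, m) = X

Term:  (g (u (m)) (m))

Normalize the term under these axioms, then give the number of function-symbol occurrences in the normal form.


size = 2

1. (g (u (m)) (m))  →  (u (m))
normal form: (u (m))


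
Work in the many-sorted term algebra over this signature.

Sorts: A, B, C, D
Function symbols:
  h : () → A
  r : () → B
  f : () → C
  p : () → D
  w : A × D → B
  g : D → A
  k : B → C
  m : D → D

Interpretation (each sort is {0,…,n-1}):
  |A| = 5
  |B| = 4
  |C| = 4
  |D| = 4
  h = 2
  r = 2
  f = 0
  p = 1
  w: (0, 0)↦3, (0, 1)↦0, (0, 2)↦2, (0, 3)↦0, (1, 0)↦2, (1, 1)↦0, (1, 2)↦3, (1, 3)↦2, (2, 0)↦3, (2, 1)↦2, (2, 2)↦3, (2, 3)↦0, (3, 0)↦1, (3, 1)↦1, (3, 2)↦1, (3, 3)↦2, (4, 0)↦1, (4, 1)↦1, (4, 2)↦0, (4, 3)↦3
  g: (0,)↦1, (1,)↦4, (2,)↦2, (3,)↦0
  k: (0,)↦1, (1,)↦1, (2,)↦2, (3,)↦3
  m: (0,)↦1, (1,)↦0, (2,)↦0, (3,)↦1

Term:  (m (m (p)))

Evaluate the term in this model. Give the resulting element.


value = 1

  p = 1
  (m (p)) = m(1,) = 0
  (m (m (p))) = m(0,) = 1


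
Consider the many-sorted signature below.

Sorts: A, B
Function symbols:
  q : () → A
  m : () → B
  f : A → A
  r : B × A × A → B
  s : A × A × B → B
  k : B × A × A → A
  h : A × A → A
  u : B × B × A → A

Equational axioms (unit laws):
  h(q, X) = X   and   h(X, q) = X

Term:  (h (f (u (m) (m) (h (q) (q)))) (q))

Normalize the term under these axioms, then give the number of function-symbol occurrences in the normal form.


1. (h (f (u (m) (m) (h (q) (q)))) (q))  →  (f (u (m) (m) (h (q) (q))))
2. (f (u (m) (m) (h (q) (q))))  →  (f (u (m) (m) (q)))
normal form: (f (u (m) (m) (q)))

size = 5


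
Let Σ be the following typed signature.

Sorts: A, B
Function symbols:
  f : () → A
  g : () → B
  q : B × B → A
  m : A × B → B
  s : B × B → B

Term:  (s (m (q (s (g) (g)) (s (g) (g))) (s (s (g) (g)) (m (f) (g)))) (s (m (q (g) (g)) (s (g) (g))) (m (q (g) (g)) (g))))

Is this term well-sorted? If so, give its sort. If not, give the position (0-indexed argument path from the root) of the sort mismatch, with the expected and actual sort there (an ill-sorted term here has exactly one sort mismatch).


well-sorted; sort = B

        (g) : B
        (g) : B
      (s (g) (g)) : B
        (g) : B
        (g) : B
      (s (g) (g)) : B
    (q (s (g) (g)) (s (g) (g))) : A
        (g) : B
        (g) : B
      (s (g) (g)) : B
        (f) : A
        (g) : B
      (m (f) (g)) : B
    (s (s (g) (g)) (m (f) (g))) : B
  (m (q (s (g) (g)) (s (g) (g))) (s (s (g) (g)) (m (f) (g)))) : B
        (g) : B
        (g) : B
      (q (g) (g)) : A
        (g) : B
        (g) : B
      (s (g) (g)) : B
    (m (q (g) (g)) (s (g) (g))) : B
        (g) : B
        (g) : B
      (q (g) (g)) : A
      (g) : B
    (m (q (g) (g)) (g)) : B
  (s (m (q (g) (g)) (s (g) (g))) (m (q (g) (g)) (g))) : B
(s (m (q (s (g) (g)) (s (g) (g))) (s (s (g) (g)) (m (f) (g)))) (s (m (q (g) (g)) (s (g) (g))) (m (q (g) (g)) (g)))) : B


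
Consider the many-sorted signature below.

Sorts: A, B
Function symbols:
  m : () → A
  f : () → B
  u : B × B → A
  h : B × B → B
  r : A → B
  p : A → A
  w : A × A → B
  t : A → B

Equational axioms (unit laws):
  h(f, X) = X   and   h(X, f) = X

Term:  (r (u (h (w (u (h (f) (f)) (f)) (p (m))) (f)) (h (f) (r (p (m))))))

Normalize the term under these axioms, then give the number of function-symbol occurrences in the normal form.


1. (r (u (h (w (u (h (f) (f)) (f)) (p (m))) (f)) (h (f) (r (p (m))))))  →  (r (u (w (u (h (f) (f)) (f)) (p (m))) (h (f) (r (p (m))))))
2. (r (u (w (u (h (f) (f)) (f)) (p (m))) (h (f) (r (p (m))))))  →  (r (u (w (u (f) (f)) (p (m))) (h (f) (r (p (m))))))
3. (r (u (w (u (f) (f)) (p (m))) (h (f) (r (p (m))))))  →  (r (u (w (u (f) (f)) (p (m))) (r (p (m)))))
normal form: (r (u (w (u (f) (f)) (p (m))) (r (p (m)))))

size = 11


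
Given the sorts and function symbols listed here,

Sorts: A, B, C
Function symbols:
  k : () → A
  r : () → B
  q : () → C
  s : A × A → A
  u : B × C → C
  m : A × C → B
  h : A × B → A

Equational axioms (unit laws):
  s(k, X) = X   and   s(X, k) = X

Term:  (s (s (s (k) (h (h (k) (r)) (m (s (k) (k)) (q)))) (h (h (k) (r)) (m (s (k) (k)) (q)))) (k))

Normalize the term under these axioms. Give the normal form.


normal form = (s (h (h (k) (r)) (m (k) (q))) (h (h (k) (r)) (m (k) (q))))

1. (s (s (s (k) (h (h (k) (r)) (m (s (k) (k)) (q)))) (h (h (k) (r)) (m (s (k) (k)) (q)))) (k))  →  (s (s (k) (h (h (k) (r)) (m (s (k) (k)) (q)))) (h (h (k) (r)) (m (s (k) (k)) (q))))
2. (s (s (k) (h (h (k) (r)) (m (s (k) (k)) (q)))) (h (h (k) (r)) (m (s (k) (k)) (q))))  →  (s (h (h (k) (r)) (m (s (k) (k)) (q))) (h (h (k) (r)) (m (s (k) (k)) (q))))
3. (s (h (h (k) (r)) (m (s (k) (k)) (q))) (h (h (k) (r)) (m (s (k) (k)) (q))))  →  (s (h (h (k) (r)) (m (k) (q))) (h (h (k) (r)) (m (s (k) (k)) (q))))
4. (s (h (h (k) (r)) (m (k) (q))) (h (h (k) (r)) (m (s (k) (k)) (q))))  →  (s (h (h (k) (r)) (m (k) (q))) (h (h (k) (r)) (m (k) (q))))


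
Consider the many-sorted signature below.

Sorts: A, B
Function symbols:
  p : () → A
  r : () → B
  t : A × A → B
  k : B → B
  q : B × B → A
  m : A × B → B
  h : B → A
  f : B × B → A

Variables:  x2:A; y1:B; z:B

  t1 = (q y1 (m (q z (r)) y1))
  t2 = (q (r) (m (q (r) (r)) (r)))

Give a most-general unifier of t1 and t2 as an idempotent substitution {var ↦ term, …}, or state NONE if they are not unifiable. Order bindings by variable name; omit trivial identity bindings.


{y1 ↦ (r), z ↦ (r)}


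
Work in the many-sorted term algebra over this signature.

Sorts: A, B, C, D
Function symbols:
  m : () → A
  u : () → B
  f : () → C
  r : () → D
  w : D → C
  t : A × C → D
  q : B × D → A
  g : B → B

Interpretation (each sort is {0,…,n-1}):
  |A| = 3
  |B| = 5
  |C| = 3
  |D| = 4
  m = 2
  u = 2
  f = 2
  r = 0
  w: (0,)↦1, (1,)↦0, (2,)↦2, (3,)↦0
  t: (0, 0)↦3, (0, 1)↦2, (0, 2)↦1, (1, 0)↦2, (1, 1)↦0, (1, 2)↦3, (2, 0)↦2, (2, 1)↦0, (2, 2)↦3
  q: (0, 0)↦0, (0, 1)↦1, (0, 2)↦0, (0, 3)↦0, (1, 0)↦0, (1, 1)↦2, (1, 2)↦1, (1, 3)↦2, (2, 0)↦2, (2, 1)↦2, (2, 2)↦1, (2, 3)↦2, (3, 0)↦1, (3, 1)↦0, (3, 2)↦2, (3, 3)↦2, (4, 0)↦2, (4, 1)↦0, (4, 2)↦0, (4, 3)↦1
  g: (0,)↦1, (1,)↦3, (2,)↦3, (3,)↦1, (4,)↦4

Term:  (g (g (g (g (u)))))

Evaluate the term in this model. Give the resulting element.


value = 1

  u = 2
  (g (u)) = g(2,) = 3
  (g (g (u))) = g(3,) = 1
  (g (g (g (u)))) = g(1,) = 3
  (g (g (g (g (u))))) = g(3,) = 1


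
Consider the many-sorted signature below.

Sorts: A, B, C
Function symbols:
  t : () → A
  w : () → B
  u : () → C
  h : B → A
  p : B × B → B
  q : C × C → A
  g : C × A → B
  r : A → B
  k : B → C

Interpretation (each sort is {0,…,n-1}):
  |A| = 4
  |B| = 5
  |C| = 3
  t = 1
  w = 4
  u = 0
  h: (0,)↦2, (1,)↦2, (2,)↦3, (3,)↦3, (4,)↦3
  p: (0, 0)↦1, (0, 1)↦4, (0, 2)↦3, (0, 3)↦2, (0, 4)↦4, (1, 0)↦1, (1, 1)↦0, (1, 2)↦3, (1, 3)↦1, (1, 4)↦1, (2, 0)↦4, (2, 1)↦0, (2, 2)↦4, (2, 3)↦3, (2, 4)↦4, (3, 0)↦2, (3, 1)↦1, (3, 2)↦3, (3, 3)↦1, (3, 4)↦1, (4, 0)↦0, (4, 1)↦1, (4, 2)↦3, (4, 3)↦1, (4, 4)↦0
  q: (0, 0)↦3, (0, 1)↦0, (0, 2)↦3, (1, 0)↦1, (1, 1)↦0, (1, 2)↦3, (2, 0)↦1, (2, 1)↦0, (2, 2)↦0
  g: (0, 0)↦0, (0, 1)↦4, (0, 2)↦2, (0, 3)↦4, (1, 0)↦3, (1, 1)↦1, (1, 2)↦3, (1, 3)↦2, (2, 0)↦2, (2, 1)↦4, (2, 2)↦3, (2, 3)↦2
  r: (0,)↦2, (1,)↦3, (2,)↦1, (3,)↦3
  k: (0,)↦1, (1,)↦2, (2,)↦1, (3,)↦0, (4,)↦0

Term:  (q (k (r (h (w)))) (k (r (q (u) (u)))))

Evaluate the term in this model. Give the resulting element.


value = 3

  w = 4
  (h (w)) = h(4,) = 3
  (r (h (w))) = r(3,) = 3
  (k (r (h (w)))) = k(3,) = 0
  u = 0
  u = 0
  (q (u) (u)) = q(0, 0) = 3
  (r (q (u) (u))) = r(3,) = 3
  (k (r (q (u) (u)))) = k(3,) = 0
  (q (k (r (h (w)))) (k (r (q (u) (u))))) = q(0, 0) = 3


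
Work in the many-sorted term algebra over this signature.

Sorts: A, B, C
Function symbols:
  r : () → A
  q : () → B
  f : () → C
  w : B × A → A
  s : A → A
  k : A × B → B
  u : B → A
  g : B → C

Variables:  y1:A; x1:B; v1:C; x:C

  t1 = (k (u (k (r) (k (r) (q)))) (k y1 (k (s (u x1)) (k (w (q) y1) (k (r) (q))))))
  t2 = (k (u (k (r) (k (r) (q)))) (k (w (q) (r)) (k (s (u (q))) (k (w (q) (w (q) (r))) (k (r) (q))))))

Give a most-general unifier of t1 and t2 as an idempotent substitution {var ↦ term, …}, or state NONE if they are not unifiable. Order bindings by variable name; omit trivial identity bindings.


{x1 ↦ (q), y1 ↦ (w (q) (r))}


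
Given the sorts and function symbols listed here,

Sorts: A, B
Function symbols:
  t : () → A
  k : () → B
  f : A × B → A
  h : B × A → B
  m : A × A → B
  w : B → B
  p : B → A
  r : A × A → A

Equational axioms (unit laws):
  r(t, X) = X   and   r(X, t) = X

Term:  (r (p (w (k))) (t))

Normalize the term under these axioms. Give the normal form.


normal form = (p (w (k)))

1. (r (p (w (k))) (t))  →  (p (w (k)))


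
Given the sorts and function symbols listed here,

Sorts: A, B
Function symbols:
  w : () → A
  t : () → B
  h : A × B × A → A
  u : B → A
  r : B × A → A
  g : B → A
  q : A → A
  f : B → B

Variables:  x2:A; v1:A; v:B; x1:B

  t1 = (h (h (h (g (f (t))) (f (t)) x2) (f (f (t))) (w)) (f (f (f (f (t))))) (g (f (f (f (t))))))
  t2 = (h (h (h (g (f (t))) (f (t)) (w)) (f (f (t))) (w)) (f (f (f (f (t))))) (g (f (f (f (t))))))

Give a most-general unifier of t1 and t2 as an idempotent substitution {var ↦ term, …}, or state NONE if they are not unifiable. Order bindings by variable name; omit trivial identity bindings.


{x2 ↦ (w)}


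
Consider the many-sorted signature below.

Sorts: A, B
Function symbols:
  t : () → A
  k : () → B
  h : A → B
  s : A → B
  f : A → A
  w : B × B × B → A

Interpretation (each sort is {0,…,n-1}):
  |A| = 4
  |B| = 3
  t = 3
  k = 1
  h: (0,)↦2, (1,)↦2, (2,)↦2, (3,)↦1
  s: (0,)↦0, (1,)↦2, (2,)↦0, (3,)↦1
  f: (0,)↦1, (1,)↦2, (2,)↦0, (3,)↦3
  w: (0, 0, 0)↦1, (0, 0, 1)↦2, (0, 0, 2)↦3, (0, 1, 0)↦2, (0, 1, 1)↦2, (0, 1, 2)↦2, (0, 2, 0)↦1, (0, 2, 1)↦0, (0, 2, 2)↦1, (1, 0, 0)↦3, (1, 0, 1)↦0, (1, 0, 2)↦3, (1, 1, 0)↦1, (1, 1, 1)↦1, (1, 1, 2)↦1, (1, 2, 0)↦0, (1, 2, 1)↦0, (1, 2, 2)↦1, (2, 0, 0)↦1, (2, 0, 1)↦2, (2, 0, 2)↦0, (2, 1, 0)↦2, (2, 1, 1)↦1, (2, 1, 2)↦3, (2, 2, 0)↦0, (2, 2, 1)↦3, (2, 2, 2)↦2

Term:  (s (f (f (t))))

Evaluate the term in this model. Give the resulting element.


  t = 3
  (f (t)) = f(3,) = 3
  (f (f (t))) = f(3,) = 3
  (s (f (f (t)))) = s(3,) = 1

value = 1


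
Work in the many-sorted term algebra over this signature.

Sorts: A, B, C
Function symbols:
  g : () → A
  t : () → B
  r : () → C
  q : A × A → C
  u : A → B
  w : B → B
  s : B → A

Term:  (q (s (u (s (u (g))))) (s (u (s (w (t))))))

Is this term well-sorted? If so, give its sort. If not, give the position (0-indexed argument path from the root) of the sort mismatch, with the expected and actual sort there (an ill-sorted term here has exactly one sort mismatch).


well-sorted; sort = C

          (g) : A
        (u (g)) : B
      (s (u (g))) : A
    (u (s (u (g)))) : B
  (s (u (s (u (g))))) : A
          (t) : B
        (w (t)) : B
      (s (w (t))) : A
    (u (s (w (t)))) : B
  (s (u (s (w (t))))) : A
(q (s (u (s (u (g))))) (s (u (s (w (t)))))) : C


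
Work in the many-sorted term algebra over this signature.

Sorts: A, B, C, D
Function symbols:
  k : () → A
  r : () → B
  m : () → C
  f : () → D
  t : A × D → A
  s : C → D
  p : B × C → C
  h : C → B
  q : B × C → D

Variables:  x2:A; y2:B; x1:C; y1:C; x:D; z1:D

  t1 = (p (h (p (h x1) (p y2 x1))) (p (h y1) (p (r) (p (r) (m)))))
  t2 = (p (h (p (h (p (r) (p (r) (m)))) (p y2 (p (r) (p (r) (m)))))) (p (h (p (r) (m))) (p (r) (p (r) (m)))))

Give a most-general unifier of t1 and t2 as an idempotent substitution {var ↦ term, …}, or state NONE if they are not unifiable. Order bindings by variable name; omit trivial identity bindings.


{x1 ↦ (p (r) (p (r) (m))), y1 ↦ (p (r) (m))}


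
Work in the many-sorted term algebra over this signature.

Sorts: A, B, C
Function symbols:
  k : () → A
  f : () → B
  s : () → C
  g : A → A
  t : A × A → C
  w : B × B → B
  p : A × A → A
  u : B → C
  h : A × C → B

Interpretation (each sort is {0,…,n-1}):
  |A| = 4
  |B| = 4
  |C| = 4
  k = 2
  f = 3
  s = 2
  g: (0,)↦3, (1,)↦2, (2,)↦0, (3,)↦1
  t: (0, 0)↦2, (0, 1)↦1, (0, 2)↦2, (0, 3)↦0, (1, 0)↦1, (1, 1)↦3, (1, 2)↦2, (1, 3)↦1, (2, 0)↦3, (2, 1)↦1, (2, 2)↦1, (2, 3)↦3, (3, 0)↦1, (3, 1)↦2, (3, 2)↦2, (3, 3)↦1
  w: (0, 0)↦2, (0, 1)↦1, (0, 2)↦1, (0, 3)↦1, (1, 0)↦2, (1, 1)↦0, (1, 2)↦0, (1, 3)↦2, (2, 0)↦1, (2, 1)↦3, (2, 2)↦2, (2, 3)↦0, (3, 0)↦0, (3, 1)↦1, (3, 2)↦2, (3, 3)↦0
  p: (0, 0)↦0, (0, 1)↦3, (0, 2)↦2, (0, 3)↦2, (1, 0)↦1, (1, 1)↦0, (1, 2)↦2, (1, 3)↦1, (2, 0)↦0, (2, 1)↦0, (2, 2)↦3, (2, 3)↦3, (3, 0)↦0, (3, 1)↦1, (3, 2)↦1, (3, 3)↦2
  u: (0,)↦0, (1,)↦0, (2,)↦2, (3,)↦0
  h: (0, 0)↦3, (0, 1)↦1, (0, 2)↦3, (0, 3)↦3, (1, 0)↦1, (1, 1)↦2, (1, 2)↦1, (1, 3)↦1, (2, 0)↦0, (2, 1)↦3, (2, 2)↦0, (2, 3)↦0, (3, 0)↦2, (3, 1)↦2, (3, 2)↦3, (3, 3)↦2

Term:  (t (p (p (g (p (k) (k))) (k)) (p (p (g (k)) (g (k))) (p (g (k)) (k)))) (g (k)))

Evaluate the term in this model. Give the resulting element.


value = 1

  k = 2
  k = 2
  (p (k) (k)) = p(2, 2) = 3
  (g (p (k) (k))) = g(3,) = 1
  k = 2
  (p (g (p (k) (k))) (k)) = p(1, 2) = 2
  k = 2
  (g (k)) = g(2,) = 0
  k = 2
  (g (k)) = g(2,) = 0
  (p (g (k)) (g (k))) = p(0, 0) = 0
  k = 2
  (g (k)) = g(2,) = 0
  k = 2
  (p (g (k)) (k)) = p(0, 2) = 2
  (p (p (g (k)) (g (k))) (p (g (k)) (k))) = p(0, 2) = 2
  (p (p (g (p (k) (k))) (k)) (p (p (g (k)) (g (k))) (p (g (k)) (k)))) = p(2, 2) = 3
  k = 2
  (g (k)) = g(2,) = 0
  (t (p (p (g (p (k) (k))) (k)) (p (p (g (k)) (g (k))) (p (g (k)) (k)))) (g (k))) = t(3, 0) = 1


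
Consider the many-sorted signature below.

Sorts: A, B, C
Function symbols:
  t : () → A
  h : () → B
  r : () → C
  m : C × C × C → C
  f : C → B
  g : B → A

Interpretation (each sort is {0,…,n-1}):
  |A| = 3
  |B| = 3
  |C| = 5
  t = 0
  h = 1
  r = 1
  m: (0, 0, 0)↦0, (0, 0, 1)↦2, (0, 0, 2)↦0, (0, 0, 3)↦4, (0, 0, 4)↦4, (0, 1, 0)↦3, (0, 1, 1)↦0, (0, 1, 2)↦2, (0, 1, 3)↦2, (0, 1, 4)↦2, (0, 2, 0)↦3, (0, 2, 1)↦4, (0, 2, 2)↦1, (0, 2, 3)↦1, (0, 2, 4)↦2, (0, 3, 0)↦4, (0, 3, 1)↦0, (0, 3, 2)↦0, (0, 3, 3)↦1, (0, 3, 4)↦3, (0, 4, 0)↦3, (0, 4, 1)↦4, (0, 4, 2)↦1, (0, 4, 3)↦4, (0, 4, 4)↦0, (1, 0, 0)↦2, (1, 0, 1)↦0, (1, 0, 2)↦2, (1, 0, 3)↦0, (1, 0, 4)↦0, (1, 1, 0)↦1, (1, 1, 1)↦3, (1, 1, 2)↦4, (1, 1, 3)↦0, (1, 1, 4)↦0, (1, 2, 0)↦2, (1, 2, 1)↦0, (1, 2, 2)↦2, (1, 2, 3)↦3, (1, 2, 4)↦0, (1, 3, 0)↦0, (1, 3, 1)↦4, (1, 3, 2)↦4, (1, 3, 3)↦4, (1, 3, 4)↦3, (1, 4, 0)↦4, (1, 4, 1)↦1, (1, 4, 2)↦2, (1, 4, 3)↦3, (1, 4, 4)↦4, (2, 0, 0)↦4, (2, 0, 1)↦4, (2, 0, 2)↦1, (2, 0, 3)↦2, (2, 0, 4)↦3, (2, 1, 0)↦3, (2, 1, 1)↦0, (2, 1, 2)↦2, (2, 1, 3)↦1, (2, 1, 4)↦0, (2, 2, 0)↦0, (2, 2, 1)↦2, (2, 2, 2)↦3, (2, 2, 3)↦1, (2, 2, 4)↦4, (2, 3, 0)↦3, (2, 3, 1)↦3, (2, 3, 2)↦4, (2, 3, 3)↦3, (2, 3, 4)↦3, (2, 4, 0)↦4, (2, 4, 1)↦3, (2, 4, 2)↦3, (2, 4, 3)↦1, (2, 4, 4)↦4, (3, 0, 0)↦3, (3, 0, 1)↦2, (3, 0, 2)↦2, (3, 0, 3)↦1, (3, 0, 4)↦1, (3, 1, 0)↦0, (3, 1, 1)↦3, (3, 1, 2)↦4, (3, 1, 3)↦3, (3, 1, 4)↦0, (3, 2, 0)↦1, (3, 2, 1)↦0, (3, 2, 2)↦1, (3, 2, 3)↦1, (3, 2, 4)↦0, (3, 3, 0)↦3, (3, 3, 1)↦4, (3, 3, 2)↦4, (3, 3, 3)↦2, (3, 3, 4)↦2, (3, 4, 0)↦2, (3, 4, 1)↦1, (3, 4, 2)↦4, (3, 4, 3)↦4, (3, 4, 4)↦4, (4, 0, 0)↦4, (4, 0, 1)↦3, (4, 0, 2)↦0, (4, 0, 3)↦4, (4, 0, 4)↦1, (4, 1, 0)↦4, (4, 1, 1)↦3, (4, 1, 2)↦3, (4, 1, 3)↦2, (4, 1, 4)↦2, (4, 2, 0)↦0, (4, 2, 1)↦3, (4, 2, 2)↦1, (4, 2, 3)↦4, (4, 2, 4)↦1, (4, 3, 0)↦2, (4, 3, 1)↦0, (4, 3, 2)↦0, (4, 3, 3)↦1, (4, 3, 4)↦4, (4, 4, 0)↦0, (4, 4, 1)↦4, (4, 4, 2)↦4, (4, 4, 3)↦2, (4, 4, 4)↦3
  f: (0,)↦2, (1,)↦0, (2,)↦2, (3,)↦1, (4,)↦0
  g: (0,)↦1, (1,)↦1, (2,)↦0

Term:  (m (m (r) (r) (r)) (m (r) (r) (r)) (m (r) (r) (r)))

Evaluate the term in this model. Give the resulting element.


value = 2

  r = 1
  r = 1
  r = 1
  (m (r) (r) (r)) = m(1, 1, 1) = 3
  r = 1
  r = 1
  r = 1
  (m (r) (r) (r)) = m(1, 1, 1) = 3
  r = 1
  r = 1
  r = 1
  (m (r) (r) (r)) = m(1, 1, 1) = 3
  (m (m (r) (r) (r)) (m (r) (r) (r)) (m (r) (r) (r))) = m(3, 3, 3) = 2


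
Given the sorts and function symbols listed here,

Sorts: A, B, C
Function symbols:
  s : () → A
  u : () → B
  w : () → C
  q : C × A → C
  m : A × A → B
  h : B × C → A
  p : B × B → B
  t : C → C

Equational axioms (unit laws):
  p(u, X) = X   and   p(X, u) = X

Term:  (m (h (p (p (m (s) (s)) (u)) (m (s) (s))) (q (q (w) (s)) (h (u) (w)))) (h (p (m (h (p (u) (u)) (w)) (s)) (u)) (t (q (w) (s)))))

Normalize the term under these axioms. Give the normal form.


1. (m (h (p (p (m (s) (s)) (u)) (m (s) (s))) (q (q (w) (s)) (h (u) (w)))) (h (p (m (h (p (u) (u)) (w)) (s)) (u)) (t (q (w) (s)))))  →  (m (h (p (m (s) (s)) (m (s) (s))) (q (q (w) (s)) (h (u) (w)))) (h (p (m (h (p (u) (u)) (w)) (s)) (u)) (t (q (w) (s)))))
2. (m (h (p (m (s) (s)) (m (s) (s))) (q (q (w) (s)) (h (u) (w)))) (h (p (m (h (p (u) (u)) (w)) (s)) (u)) (t (q (w) (s)))))  →  (m (h (p (m (s) (s)) (m (s) (s))) (q (q (w) (s)) (h (u) (w)))) (h (m (h (p (u) (u)) (w)) (s)) (t (q (w) (s)))))
3. (m (h (p (m (s) (s)) (m (s) (s))) (q (q (w) (s)) (h (u) (w)))) (h (m (h (p (u) (u)) (w)) (s)) (t (q (w) (s)))))  →  (m (h (p (m (s) (s)) (m (s) (s))) (q (q (w) (s)) (h (u) (w)))) (h (m (h (u) (w)) (s)) (t (q (w) (s)))))

normal form = (m (h (p (m (s) (s)) (m (s) (s))) (q (q (w) (s)) (h (u) (w)))) (h (m (h (u) (w)) (s)) (t (q (w) (s)))))
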